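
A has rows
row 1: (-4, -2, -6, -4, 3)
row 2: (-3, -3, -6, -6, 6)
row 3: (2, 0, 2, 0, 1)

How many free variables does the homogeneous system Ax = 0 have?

Row reduce to echelon form.
R2 ← R2 − (3/4)·R1: [0, -3/2, -3/2, -3, 15/4]
R3 ← R3 + (1/2)·R1: [0, -1, -1, -2, 5/2]
R3 ← R3 − (2/3)·R2: [0, 0, 0, 0, 0]
2 nonzero rows, so rank(A) = 2.
A has 5 columns; by rank–nullity, nullity = 5 − 2 = 3.

3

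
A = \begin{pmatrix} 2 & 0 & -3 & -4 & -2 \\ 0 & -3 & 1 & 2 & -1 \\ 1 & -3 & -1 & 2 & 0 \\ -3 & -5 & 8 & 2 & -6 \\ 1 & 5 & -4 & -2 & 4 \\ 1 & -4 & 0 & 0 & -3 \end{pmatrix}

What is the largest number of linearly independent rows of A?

3

Row reduce to echelon form.
R3 ← R3 − (1/2)·R1: [0, -3, 1/2, 4, 1]
R4 ← R4 + (3/2)·R1: [0, -5, 7/2, -4, -9]
R5 ← R5 − (1/2)·R1: [0, 5, -5/2, 0, 5]
R6 ← R6 − (1/2)·R1: [0, -4, 3/2, 2, -2]
R3 ← R3 − R2: [0, 0, -1/2, 2, 2]
R4 ← R4 − (5/3)·R2: [0, 0, 11/6, -22/3, -22/3]
R5 ← R5 + (5/3)·R2: [0, 0, -5/6, 10/3, 10/3]
R6 ← R6 − (4/3)·R2: [0, 0, 1/6, -2/3, -2/3]
R4 ← R4 + (11/3)·R3: [0, 0, 0, 0, 0]
R5 ← R5 − (5/3)·R3: [0, 0, 0, 0, 0]
R6 ← R6 + (1/3)·R3: [0, 0, 0, 0, 0]
Echelon form has 3 nonzero rows, so rank(A) = 3.
The rank gives the maximum number of linearly independent rows: 3.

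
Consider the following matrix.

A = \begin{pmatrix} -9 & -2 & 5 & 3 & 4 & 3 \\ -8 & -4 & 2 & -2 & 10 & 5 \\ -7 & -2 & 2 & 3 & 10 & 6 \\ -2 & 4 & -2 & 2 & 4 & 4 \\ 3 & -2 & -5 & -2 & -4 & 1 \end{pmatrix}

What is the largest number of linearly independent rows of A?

5

Row reduce to echelon form.
R2 ← R2 − (8/9)·R1: [0, -20/9, -22/9, -14/3, 58/9, 7/3]
R3 ← R3 − (7/9)·R1: [0, -4/9, -17/9, 2/3, 62/9, 11/3]
R4 ← R4 − (2/9)·R1: [0, 40/9, -28/9, 4/3, 28/9, 10/3]
R5 ← R5 + (1/3)·R1: [0, -8/3, -10/3, -1, -8/3, 2]
R3 ← R3 − (1/5)·R2: [0, 0, -7/5, 8/5, 28/5, 16/5]
R4 ← R4 + (2)·R2: [0, 0, -8, -8, 16, 8]
R5 ← R5 − (6/5)·R2: [0, 0, -2/5, 23/5, -52/5, -4/5]
R4 ← R4 − (40/7)·R3: [0, 0, 0, -120/7, -16, -72/7]
R5 ← R5 − (2/7)·R3: [0, 0, 0, 29/7, -12, -12/7]
R5 ← R5 + (29/120)·R4: [0, 0, 0, 0, -238/15, -21/5]
Echelon form has 5 nonzero rows, so rank(A) = 5.
The rank gives the maximum number of linearly independent rows: 5.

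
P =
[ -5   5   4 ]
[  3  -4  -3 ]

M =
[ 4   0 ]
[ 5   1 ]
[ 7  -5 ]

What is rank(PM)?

First compute PM:
[[ 33, -15],
 [-29,  11]]
Now row reduce the product.
R2 ← R2 + (29/33)·R1: [0, -24/11]
2 nonzero rows, so rank(PM) = 2.

2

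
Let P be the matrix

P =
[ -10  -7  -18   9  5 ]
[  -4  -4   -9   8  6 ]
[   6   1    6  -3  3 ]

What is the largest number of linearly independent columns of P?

3

Row reduce to echelon form.
R2 ← R2 − (2/5)·R1: [0, -6/5, -9/5, 22/5, 4]
R3 ← R3 + (3/5)·R1: [0, -16/5, -24/5, 12/5, 6]
R3 ← R3 − (8/3)·R2: [0, 0, 0, -28/3, -14/3]
Echelon form has 3 nonzero rows, so rank(P) = 3.
The rank gives the maximum number of linearly independent columns: 3.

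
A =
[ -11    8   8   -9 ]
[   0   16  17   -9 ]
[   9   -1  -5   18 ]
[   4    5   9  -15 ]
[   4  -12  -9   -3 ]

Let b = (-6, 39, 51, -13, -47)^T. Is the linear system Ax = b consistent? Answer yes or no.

Row reduce the augmented matrix [A | b].
R3 ← R3 + (9/11)·R1: [0, 61/11, 17/11, 117/11, 507/11]
R4 ← R4 + (4/11)·R1: [0, 87/11, 131/11, -201/11, -167/11]
R5 ← R5 + (4/11)·R1: [0, -100/11, -67/11, -69/11, -541/11]
R3 ← R3 − (61/176)·R2: [0, 0, -765/176, 2421/176, 5733/176]
R4 ← R4 − (87/176)·R2: [0, 0, 617/176, -2433/176, -6065/176]
R5 ← R5 + (25/44)·R2: [0, 0, 157/44, -501/44, -1189/44]
R4 ← R4 + (617/765)·R3: [0, 0, 0, -232/85, -696/85]
R5 ← R5 + (628/765)·R3: [0, 0, 0, -8/85, -24/85]
R5 ← R5 − (1/29)·R4: [0, 0, 0, 0, 0]
The echelon form has 4 nonzero rows, and every pivot lies in the first 4 columns, so rank(A) = rank([A|b]) = 4.
The system is consistent.

yes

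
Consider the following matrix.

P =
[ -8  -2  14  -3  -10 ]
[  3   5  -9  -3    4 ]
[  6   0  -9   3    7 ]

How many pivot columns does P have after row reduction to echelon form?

Row reduce to echelon form.
R2 ← R2 + (3/8)·R1: [0, 17/4, -15/4, -33/8, 1/4]
R3 ← R3 + (3/4)·R1: [0, -3/2, 3/2, 3/4, -1/2]
R3 ← R3 + (6/17)·R2: [0, 0, 3/17, -12/17, -7/17]
Echelon form has 3 nonzero rows, so rank(P) = 3.
Each nonzero row contributes one pivot column: 3 pivot columns.

3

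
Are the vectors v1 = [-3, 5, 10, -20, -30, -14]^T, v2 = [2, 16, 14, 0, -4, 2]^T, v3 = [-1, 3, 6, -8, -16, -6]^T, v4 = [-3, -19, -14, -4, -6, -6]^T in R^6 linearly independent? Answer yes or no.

no

Form the matrix with these vectors as rows and row reduce.
R2 ← R2 + (2/3)·R1: [0, 58/3, 62/3, -40/3, -24, -22/3]
R3 ← R3 − (1/3)·R1: [0, 4/3, 8/3, -4/3, -6, -4/3]
R4 ← R4 − R1: [0, -24, -24, 16, 24, 8]
R3 ← R3 − (2/29)·R2: [0, 0, 36/29, -12/29, -126/29, -24/29]
R4 ← R4 + (36/29)·R2: [0, 0, 48/29, -16/29, -168/29, -32/29]
R4 ← R4 − (4/3)·R3: [0, 0, 0, 0, 0, 0]
3 nonzero rows, so the 4 vectors span a space of dimension 3.
Since 3 < 4, the vectors are linearly dependent.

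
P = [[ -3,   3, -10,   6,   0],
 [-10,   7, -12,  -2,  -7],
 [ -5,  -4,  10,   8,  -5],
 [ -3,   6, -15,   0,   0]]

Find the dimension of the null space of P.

2

Row reduce to echelon form.
R2 ← R2 − (10/3)·R1: [0, -3, 64/3, -22, -7]
R3 ← R3 − (5/3)·R1: [0, -9, 80/3, -2, -5]
R4 ← R4 − R1: [0, 3, -5, -6, 0]
R3 ← R3 − (3)·R2: [0, 0, -112/3, 64, 16]
R4 ← R4 + R2: [0, 0, 49/3, -28, -7]
R4 ← R4 + (7/16)·R3: [0, 0, 0, 0, 0]
3 nonzero rows, so rank(P) = 3.
P has 5 columns; by rank–nullity, nullity = 5 − 3 = 2.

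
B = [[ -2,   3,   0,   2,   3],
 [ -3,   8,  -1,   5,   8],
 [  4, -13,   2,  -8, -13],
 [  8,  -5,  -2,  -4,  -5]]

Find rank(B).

2

Row reduce to echelon form.
R2 ← R2 − (3/2)·R1: [0, 7/2, -1, 2, 7/2]
R3 ← R3 + (2)·R1: [0, -7, 2, -4, -7]
R4 ← R4 + (4)·R1: [0, 7, -2, 4, 7]
R3 ← R3 + (2)·R2: [0, 0, 0, 0, 0]
R4 ← R4 − (2)·R2: [0, 0, 0, 0, 0]
Echelon form has 2 nonzero rows, so rank(B) = 2.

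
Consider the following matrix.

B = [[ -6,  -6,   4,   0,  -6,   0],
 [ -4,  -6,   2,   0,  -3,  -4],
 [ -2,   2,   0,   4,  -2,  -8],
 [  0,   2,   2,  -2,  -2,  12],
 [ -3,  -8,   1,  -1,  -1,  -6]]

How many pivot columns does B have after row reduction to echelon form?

3

Row reduce to echelon form.
R2 ← R2 − (2/3)·R1: [0, -2, -2/3, 0, 1, -4]
R3 ← R3 − (1/3)·R1: [0, 4, -4/3, 4, 0, -8]
R5 ← R5 − (1/2)·R1: [0, -5, -1, -1, 2, -6]
R3 ← R3 + (2)·R2: [0, 0, -8/3, 4, 2, -16]
R4 ← R4 + R2: [0, 0, 4/3, -2, -1, 8]
R5 ← R5 − (5/2)·R2: [0, 0, 2/3, -1, -1/2, 4]
R4 ← R4 + (1/2)·R3: [0, 0, 0, 0, 0, 0]
R5 ← R5 + (1/4)·R3: [0, 0, 0, 0, 0, 0]
Echelon form has 3 nonzero rows, so rank(B) = 3.
Each nonzero row contributes one pivot column: 3 pivot columns.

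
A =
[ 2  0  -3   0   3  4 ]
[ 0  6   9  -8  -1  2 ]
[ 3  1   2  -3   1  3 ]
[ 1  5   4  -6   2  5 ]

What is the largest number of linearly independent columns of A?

3

Row reduce to echelon form.
R3 ← R3 − (3/2)·R1: [0, 1, 13/2, -3, -7/2, -3]
R4 ← R4 − (1/2)·R1: [0, 5, 11/2, -6, 1/2, 3]
R3 ← R3 − (1/6)·R2: [0, 0, 5, -5/3, -10/3, -10/3]
R4 ← R4 − (5/6)·R2: [0, 0, -2, 2/3, 4/3, 4/3]
R4 ← R4 + (2/5)·R3: [0, 0, 0, 0, 0, 0]
Echelon form has 3 nonzero rows, so rank(A) = 3.
The rank gives the maximum number of linearly independent columns: 3.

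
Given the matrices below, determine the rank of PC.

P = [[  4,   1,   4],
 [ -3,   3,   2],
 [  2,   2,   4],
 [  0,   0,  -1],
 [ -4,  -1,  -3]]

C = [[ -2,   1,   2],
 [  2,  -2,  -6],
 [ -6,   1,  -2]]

First compute PC:
[[-30,   6,  -6],
 [  0,  -7, -28],
 [-24,   2, -16],
 [  6,  -1,   2],
 [ 24,  -5,   4]]
Now row reduce the product.
R3 ← R3 − (4/5)·R1: [0, -14/5, -56/5]
R4 ← R4 + (1/5)·R1: [0, 1/5, 4/5]
R5 ← R5 + (4/5)·R1: [0, -1/5, -4/5]
R3 ← R3 − (2/5)·R2: [0, 0, 0]
R4 ← R4 + (1/35)·R2: [0, 0, 0]
R5 ← R5 − (1/35)·R2: [0, 0, 0]
2 nonzero rows, so rank(PC) = 2.

2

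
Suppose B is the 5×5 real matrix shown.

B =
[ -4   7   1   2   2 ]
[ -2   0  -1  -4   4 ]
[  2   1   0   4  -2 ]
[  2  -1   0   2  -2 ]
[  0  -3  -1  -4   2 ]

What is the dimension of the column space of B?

3

Row reduce to echelon form.
R2 ← R2 − (1/2)·R1: [0, -7/2, -3/2, -5, 3]
R3 ← R3 + (1/2)·R1: [0, 9/2, 1/2, 5, -1]
R4 ← R4 + (1/2)·R1: [0, 5/2, 1/2, 3, -1]
R3 ← R3 + (9/7)·R2: [0, 0, -10/7, -10/7, 20/7]
R4 ← R4 + (5/7)·R2: [0, 0, -4/7, -4/7, 8/7]
R5 ← R5 − (6/7)·R2: [0, 0, 2/7, 2/7, -4/7]
R4 ← R4 − (2/5)·R3: [0, 0, 0, 0, 0]
R5 ← R5 + (1/5)·R3: [0, 0, 0, 0, 0]
Echelon form has 3 nonzero rows, so rank(B) = 3.
The column space has dimension equal to the rank: 3.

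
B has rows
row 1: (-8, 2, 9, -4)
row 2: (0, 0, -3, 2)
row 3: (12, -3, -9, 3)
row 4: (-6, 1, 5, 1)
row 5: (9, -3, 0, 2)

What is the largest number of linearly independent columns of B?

3

Row reduce to echelon form.
R3 ← R3 + (3/2)·R1: [0, 0, 9/2, -3]
R4 ← R4 − (3/4)·R1: [0, -1/2, -7/4, 4]
R5 ← R5 + (9/8)·R1: [0, -3/4, 81/8, -5/2]
Swap R2 ↔ R4
R5 ← R5 − (3/2)·R2: [0, 0, 51/4, -17/2]
R4 ← R4 + (2/3)·R3: [0, 0, 0, 0]
R5 ← R5 − (17/6)·R3: [0, 0, 0, 0]
Echelon form has 3 nonzero rows, so rank(B) = 3.
The rank gives the maximum number of linearly independent columns: 3.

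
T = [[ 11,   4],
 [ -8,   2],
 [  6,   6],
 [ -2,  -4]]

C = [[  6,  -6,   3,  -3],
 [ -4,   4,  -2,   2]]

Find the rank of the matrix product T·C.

1

First compute TC:
[[ 50, -50,  25, -25],
 [-56,  56, -28,  28],
 [ 12, -12,   6,  -6],
 [  4,  -4,   2,  -2]]
Now row reduce the product.
R2 ← R2 + (28/25)·R1: [0, 0, 0, 0]
R3 ← R3 − (6/25)·R1: [0, 0, 0, 0]
R4 ← R4 − (2/25)·R1: [0, 0, 0, 0]
1 nonzero row, so rank(TC) = 1.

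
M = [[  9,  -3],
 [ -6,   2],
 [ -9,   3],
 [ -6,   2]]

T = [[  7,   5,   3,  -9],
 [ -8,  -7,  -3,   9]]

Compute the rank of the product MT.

1

First compute MT:
[[ 87,  66,  36, -108],
 [-58, -44, -24,  72],
 [-87, -66, -36, 108],
 [-58, -44, -24,  72]]
Now row reduce the product.
R2 ← R2 + (2/3)·R1: [0, 0, 0, 0]
R3 ← R3 + R1: [0, 0, 0, 0]
R4 ← R4 + (2/3)·R1: [0, 0, 0, 0]
1 nonzero row, so rank(MT) = 1.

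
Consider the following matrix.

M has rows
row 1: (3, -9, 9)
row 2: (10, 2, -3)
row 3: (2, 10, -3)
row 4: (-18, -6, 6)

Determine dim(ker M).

0

Row reduce to echelon form.
R2 ← R2 − (10/3)·R1: [0, 32, -33]
R3 ← R3 − (2/3)·R1: [0, 16, -9]
R4 ← R4 + (6)·R1: [0, -60, 60]
R3 ← R3 − (1/2)·R2: [0, 0, 15/2]
R4 ← R4 + (15/8)·R2: [0, 0, -15/8]
R4 ← R4 + (1/4)·R3: [0, 0, 0]
3 nonzero rows, so rank(M) = 3.
M has 3 columns; by rank–nullity, nullity = 3 − 3 = 0.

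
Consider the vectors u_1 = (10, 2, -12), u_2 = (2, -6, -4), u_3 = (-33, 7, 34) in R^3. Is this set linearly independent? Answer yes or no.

Form the matrix with these vectors as rows and row reduce.
R2 ← R2 − (1/5)·R1: [0, -32/5, -8/5]
R3 ← R3 + (33/10)·R1: [0, 68/5, -28/5]
R3 ← R3 + (17/8)·R2: [0, 0, -9]
3 nonzero rows, so the 3 vectors span a space of dimension 3.
Since 3 = 3, the vectors are linearly independent.

yes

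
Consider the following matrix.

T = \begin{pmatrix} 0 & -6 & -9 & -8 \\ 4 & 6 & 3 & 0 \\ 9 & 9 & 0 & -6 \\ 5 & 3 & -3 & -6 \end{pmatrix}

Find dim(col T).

Row reduce to echelon form.
Swap R1 ↔ R2
R3 ← R3 − (9/4)·R1: [0, -9/2, -27/4, -6]
R4 ← R4 − (5/4)·R1: [0, -9/2, -27/4, -6]
R3 ← R3 − (3/4)·R2: [0, 0, 0, 0]
R4 ← R4 − (3/4)·R2: [0, 0, 0, 0]
Echelon form has 2 nonzero rows, so rank(T) = 2.
The column space has dimension equal to the rank: 2.

2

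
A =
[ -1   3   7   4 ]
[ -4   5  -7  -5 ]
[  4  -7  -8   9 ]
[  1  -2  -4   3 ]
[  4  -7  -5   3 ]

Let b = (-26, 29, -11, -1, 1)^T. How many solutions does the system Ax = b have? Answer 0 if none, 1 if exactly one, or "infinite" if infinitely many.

Row reduce the augmented matrix [A | b].
R2 ← R2 − (4)·R1: [0, -7, -35, -21, 133]
R3 ← R3 + (4)·R1: [0, 5, 20, 25, -115]
R4 ← R4 + R1: [0, 1, 3, 7, -27]
R5 ← R5 + (4)·R1: [0, 5, 23, 19, -103]
R3 ← R3 + (5/7)·R2: [0, 0, -5, 10, -20]
R4 ← R4 + (1/7)·R2: [0, 0, -2, 4, -8]
R5 ← R5 + (5/7)·R2: [0, 0, -2, 4, -8]
R4 ← R4 − (2/5)·R3: [0, 0, 0, 0, 0]
R5 ← R5 − (2/5)·R3: [0, 0, 0, 0, 0]
The echelon form has 3 nonzero rows, and every pivot lies in the first 4 columns, so rank(A) = rank([A|b]) = 3.
The system is consistent.
rank = 3 < 4 unknowns, so there are infinitely many solutions.

infinite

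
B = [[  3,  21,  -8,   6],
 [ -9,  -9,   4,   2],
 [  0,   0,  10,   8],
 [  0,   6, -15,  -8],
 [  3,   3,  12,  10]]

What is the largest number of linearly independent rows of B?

3

Row reduce to echelon form.
R2 ← R2 + (3)·R1: [0, 54, -20, 20]
R5 ← R5 − R1: [0, -18, 20, 4]
R4 ← R4 − (1/9)·R2: [0, 0, -115/9, -92/9]
R5 ← R5 + (1/3)·R2: [0, 0, 40/3, 32/3]
R4 ← R4 + (23/18)·R3: [0, 0, 0, 0]
R5 ← R5 − (4/3)·R3: [0, 0, 0, 0]
Echelon form has 3 nonzero rows, so rank(B) = 3.
The rank gives the maximum number of linearly independent rows: 3.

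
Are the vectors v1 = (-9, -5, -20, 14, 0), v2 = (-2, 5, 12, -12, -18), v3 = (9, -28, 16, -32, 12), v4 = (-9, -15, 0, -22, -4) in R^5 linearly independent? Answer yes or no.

yes

Form the matrix with these vectors as rows and row reduce.
R2 ← R2 − (2/9)·R1: [0, 55/9, 148/9, -136/9, -18]
R3 ← R3 + R1: [0, -33, -4, -18, 12]
R4 ← R4 − R1: [0, -10, 20, -36, -4]
R3 ← R3 + (27/5)·R2: [0, 0, 424/5, -498/5, -426/5]
R4 ← R4 + (18/11)·R2: [0, 0, 516/11, -668/11, -368/11]
R4 ← R4 − (645/1166)·R3: [0, 0, 0, -3283/583, 7973/583]
4 nonzero rows, so the 4 vectors span a space of dimension 4.
Since 4 = 4, the vectors are linearly independent.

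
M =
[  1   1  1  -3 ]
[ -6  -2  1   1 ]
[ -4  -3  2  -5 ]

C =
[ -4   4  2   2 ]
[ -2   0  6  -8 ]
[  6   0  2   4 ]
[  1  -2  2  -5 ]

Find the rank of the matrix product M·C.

First compute MC:
[[ -3,  10,   4,  13],
 [ 35, -26, -20,   3],
 [ 29,  -6, -32,  49]]
Now row reduce the product.
R2 ← R2 + (35/3)·R1: [0, 272/3, 80/3, 464/3]
R3 ← R3 + (29/3)·R1: [0, 272/3, 20/3, 524/3]
R3 ← R3 − R2: [0, 0, -20, 20]
3 nonzero rows, so rank(MC) = 3.

3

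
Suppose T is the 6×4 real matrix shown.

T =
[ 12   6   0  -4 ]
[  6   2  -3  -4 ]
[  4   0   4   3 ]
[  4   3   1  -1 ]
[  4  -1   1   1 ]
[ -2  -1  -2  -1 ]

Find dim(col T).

Row reduce to echelon form.
R2 ← R2 − (1/2)·R1: [0, -1, -3, -2]
R3 ← R3 − (1/3)·R1: [0, -2, 4, 13/3]
R4 ← R4 − (1/3)·R1: [0, 1, 1, 1/3]
R5 ← R5 − (1/3)·R1: [0, -3, 1, 7/3]
R6 ← R6 + (1/6)·R1: [0, 0, -2, -5/3]
R3 ← R3 − (2)·R2: [0, 0, 10, 25/3]
R4 ← R4 + R2: [0, 0, -2, -5/3]
R5 ← R5 − (3)·R2: [0, 0, 10, 25/3]
R4 ← R4 + (1/5)·R3: [0, 0, 0, 0]
R5 ← R5 − R3: [0, 0, 0, 0]
R6 ← R6 + (1/5)·R3: [0, 0, 0, 0]
Echelon form has 3 nonzero rows, so rank(T) = 3.
The column space has dimension equal to the rank: 3.

3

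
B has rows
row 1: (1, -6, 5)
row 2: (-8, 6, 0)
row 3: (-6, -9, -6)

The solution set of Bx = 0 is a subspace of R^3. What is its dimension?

Row reduce to echelon form.
R2 ← R2 + (8)·R1: [0, -42, 40]
R3 ← R3 + (6)·R1: [0, -45, 24]
R3 ← R3 − (15/14)·R2: [0, 0, -132/7]
3 nonzero rows, so rank(B) = 3.
B has 3 columns; by rank–nullity, nullity = 3 − 3 = 0.

0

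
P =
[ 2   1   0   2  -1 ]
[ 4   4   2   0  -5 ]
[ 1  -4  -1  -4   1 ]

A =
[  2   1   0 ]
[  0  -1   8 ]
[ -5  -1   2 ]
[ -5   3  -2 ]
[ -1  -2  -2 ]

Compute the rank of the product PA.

3

First compute PA:
[[ -5,   9,   6],
 [  3,   8,  46],
 [ 26,  -8, -28]]
Now row reduce the product.
R2 ← R2 + (3/5)·R1: [0, 67/5, 248/5]
R3 ← R3 + (26/5)·R1: [0, 194/5, 16/5]
R3 ← R3 − (194/67)·R2: [0, 0, -9408/67]
3 nonzero rows, so rank(PA) = 3.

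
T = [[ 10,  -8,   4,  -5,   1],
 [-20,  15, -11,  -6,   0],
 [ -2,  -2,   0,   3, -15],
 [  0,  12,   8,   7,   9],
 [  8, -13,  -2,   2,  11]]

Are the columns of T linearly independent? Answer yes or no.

yes

Row reduce T to echelon form.
R2 ← R2 + (2)·R1: [0, -1, -3, -16, 2]
R3 ← R3 + (1/5)·R1: [0, -18/5, 4/5, 2, -74/5]
R5 ← R5 − (4/5)·R1: [0, -33/5, -26/5, 6, 51/5]
R3 ← R3 − (18/5)·R2: [0, 0, 58/5, 298/5, -22]
R4 ← R4 + (12)·R2: [0, 0, -28, -185, 33]
R5 ← R5 − (33/5)·R2: [0, 0, 73/5, 558/5, -3]
R4 ← R4 + (70/29)·R3: [0, 0, 0, -1193/29, -583/29]
R5 ← R5 − (73/58)·R3: [0, 0, 0, 1061/29, 716/29]
R5 ← R5 + (1061/1193)·R4: [0, 0, 0, 0, 8125/1193]
5 pivots among 5 columns.
Every column is a pivot column, so the columns are linearly independent.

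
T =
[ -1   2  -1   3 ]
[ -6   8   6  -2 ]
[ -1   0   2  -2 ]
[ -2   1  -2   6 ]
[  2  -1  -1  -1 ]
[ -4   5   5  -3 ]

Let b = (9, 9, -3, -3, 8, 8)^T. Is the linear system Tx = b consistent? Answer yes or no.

no

Row reduce the augmented matrix [T | b].
R2 ← R2 − (6)·R1: [0, -4, 12, -20, -45]
R3 ← R3 − R1: [0, -2, 3, -5, -12]
R4 ← R4 − (2)·R1: [0, -3, 0, 0, -21]
R5 ← R5 + (2)·R1: [0, 3, -3, 5, 26]
R6 ← R6 − (4)·R1: [0, -3, 9, -15, -28]
R3 ← R3 − (1/2)·R2: [0, 0, -3, 5, 21/2]
R4 ← R4 − (3/4)·R2: [0, 0, -9, 15, 51/4]
R5 ← R5 + (3/4)·R2: [0, 0, 6, -10, -31/4]
R6 ← R6 − (3/4)·R2: [0, 0, 0, 0, 23/4]
R4 ← R4 − (3)·R3: [0, 0, 0, 0, -75/4]
R5 ← R5 + (2)·R3: [0, 0, 0, 0, 53/4]
R5 ← R5 + (53/75)·R4: [0, 0, 0, 0, 0]
R6 ← R6 + (23/75)·R4: [0, 0, 0, 0, 0]
The echelon form has 4 nonzero rows; the last pivot sits in the augmented column, so rank(T) = 3 but rank([T|b]) = 4.
Since the ranks differ, the system is inconsistent.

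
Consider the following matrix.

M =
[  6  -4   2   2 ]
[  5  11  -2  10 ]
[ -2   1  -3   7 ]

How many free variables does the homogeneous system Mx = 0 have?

Row reduce to echelon form.
R2 ← R2 − (5/6)·R1: [0, 43/3, -11/3, 25/3]
R3 ← R3 + (1/3)·R1: [0, -1/3, -7/3, 23/3]
R3 ← R3 + (1/43)·R2: [0, 0, -104/43, 338/43]
3 nonzero rows, so rank(M) = 3.
M has 4 columns; by rank–nullity, nullity = 4 − 3 = 1.

1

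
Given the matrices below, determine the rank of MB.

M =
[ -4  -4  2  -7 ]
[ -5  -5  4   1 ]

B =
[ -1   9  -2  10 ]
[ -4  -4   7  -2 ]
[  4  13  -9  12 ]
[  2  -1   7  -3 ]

First compute MB:
[[ 14,  13, -87,  13],
 [ 43,  26, -54,   5]]
Now row reduce the product.
R2 ← R2 − (43/14)·R1: [0, -195/14, 2985/14, -489/14]
2 nonzero rows, so rank(MB) = 2.

2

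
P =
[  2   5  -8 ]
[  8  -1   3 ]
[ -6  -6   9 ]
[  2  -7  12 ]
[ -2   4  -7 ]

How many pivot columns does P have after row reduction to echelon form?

Row reduce to echelon form.
R2 ← R2 − (4)·R1: [0, -21, 35]
R3 ← R3 + (3)·R1: [0, 9, -15]
R4 ← R4 − R1: [0, -12, 20]
R5 ← R5 + R1: [0, 9, -15]
R3 ← R3 + (3/7)·R2: [0, 0, 0]
R4 ← R4 − (4/7)·R2: [0, 0, 0]
R5 ← R5 + (3/7)·R2: [0, 0, 0]
Echelon form has 2 nonzero rows, so rank(P) = 2.
Each nonzero row contributes one pivot column: 2 pivot columns.

2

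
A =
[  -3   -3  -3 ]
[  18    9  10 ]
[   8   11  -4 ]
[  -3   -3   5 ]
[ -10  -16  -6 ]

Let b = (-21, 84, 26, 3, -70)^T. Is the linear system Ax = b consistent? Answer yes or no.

yes

Row reduce the augmented matrix [A | b].
R2 ← R2 + (6)·R1: [0, -9, -8, -42]
R3 ← R3 + (8/3)·R1: [0, 3, -12, -30]
R4 ← R4 − R1: [0, 0, 8, 24]
R5 ← R5 − (10/3)·R1: [0, -6, 4, 0]
R3 ← R3 + (1/3)·R2: [0, 0, -44/3, -44]
R5 ← R5 − (2/3)·R2: [0, 0, 28/3, 28]
R4 ← R4 + (6/11)·R3: [0, 0, 0, 0]
R5 ← R5 + (7/11)·R3: [0, 0, 0, 0]
The echelon form has 3 nonzero rows, and every pivot lies in the first 3 columns, so rank(A) = rank([A|b]) = 3.
The system is consistent.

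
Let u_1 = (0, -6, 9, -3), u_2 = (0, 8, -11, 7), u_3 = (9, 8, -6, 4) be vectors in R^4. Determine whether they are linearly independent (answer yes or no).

yes

Form the matrix with these vectors as rows and row reduce.
Swap R1 ↔ R3
R3 ← R3 + (3/4)·R2: [0, 0, 3/4, 9/4]
3 nonzero rows, so the 3 vectors span a space of dimension 3.
Since 3 = 3, the vectors are linearly independent.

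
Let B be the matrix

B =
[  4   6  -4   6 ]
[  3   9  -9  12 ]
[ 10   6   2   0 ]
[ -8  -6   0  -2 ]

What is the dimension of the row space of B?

Row reduce to echelon form.
R2 ← R2 − (3/4)·R1: [0, 9/2, -6, 15/2]
R3 ← R3 − (5/2)·R1: [0, -9, 12, -15]
R4 ← R4 + (2)·R1: [0, 6, -8, 10]
R3 ← R3 + (2)·R2: [0, 0, 0, 0]
R4 ← R4 − (4/3)·R2: [0, 0, 0, 0]
Echelon form has 2 nonzero rows, so rank(B) = 2.
The row space has dimension equal to the rank: 2.

2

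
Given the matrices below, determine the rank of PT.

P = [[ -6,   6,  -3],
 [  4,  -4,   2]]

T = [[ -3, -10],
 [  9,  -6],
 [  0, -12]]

First compute PT:
[[ 72,  60],
 [-48, -40]]
Now row reduce the product.
R2 ← R2 + (2/3)·R1: [0, 0]
1 nonzero row, so rank(PT) = 1.

1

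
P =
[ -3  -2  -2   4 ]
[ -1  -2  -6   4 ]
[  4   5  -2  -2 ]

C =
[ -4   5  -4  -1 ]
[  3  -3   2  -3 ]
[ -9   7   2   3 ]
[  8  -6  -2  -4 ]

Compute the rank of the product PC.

3

First compute PC:
[[ 56, -47,  -4, -13],
 [ 84, -65, -20, -27],
 [  1,   3,  -6, -17]]
Now row reduce the product.
R2 ← R2 − (3/2)·R1: [0, 11/2, -14, -15/2]
R3 ← R3 − (1/56)·R1: [0, 215/56, -83/14, -939/56]
R3 ← R3 − (215/308)·R2: [0, 0, 296/77, -888/77]
3 nonzero rows, so rank(PC) = 3.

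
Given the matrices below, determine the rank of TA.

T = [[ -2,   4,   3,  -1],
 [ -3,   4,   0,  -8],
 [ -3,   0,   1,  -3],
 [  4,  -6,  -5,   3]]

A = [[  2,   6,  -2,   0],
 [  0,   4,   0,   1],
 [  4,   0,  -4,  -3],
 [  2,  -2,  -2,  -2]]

2

First compute TA:
[[  6,   6,  -6,  -3],
 [-22,  14,  22,  20],
 [ -8, -12,   8,   3],
 [ -6,  -6,   6,   3]]
Now row reduce the product.
R2 ← R2 + (11/3)·R1: [0, 36, 0, 9]
R3 ← R3 + (4/3)·R1: [0, -4, 0, -1]
R4 ← R4 + R1: [0, 0, 0, 0]
R3 ← R3 + (1/9)·R2: [0, 0, 0, 0]
2 nonzero rows, so rank(TA) = 2.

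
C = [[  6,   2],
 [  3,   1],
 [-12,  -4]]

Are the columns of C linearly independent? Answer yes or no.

no

Row reduce C to echelon form.
R2 ← R2 − (1/2)·R1: [0, 0]
R3 ← R3 + (2)·R1: [0, 0]
1 pivot among 2 columns.
Only 1 < 2 pivot columns, so the columns are linearly dependent.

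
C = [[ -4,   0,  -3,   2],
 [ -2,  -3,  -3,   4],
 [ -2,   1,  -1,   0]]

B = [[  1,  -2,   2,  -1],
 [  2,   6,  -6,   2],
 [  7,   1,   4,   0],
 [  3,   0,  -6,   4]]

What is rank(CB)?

First compute CB:
[[-19,   5, -32,  12],
 [-17, -17, -22,  12],
 [ -7,   9, -14,   4]]
Now row reduce the product.
R2 ← R2 − (17/19)·R1: [0, -408/19, 126/19, 24/19]
R3 ← R3 − (7/19)·R1: [0, 136/19, -42/19, -8/19]
R3 ← R3 + (1/3)·R2: [0, 0, 0, 0]
2 nonzero rows, so rank(CB) = 2.

2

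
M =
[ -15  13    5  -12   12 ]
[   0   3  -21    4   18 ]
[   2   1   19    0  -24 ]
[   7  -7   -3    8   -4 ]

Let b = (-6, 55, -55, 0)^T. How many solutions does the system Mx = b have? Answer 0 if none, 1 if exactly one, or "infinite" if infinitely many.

infinite

Row reduce the augmented matrix [M | b].
R3 ← R3 + (2/15)·R1: [0, 41/15, 59/3, -8/5, -112/5, -279/5]
R4 ← R4 + (7/15)·R1: [0, -14/15, -2/3, 12/5, 8/5, -14/5]
R3 ← R3 − (41/45)·R2: [0, 0, 194/5, -236/45, -194/5, -4766/45]
R4 ← R4 + (14/45)·R2: [0, 0, -36/5, 164/45, 36/5, 644/45]
R4 ← R4 + (18/97)·R3: [0, 0, 0, 2332/873, 0, -4664/873]
The echelon form has 4 nonzero rows, and every pivot lies in the first 5 columns, so rank(M) = rank([M|b]) = 4.
The system is consistent.
rank = 4 < 5 unknowns, so there are infinitely many solutions.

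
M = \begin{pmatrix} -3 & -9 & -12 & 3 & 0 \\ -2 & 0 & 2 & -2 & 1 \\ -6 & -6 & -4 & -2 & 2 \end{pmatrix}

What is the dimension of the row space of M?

Row reduce to echelon form.
R2 ← R2 − (2/3)·R1: [0, 6, 10, -4, 1]
R3 ← R3 − (2)·R1: [0, 12, 20, -8, 2]
R3 ← R3 − (2)·R2: [0, 0, 0, 0, 0]
Echelon form has 2 nonzero rows, so rank(M) = 2.
The row space has dimension equal to the rank: 2.

2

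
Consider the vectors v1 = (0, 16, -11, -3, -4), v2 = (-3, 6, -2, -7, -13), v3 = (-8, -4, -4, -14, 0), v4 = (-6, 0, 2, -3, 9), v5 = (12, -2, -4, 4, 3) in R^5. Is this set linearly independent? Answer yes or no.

Form the matrix with these vectors as rows and row reduce.
Swap R1 ↔ R2
R3 ← R3 − (8/3)·R1: [0, -20, 4/3, 14/3, 104/3]
R4 ← R4 − (2)·R1: [0, -12, 6, 11, 35]
R5 ← R5 + (4)·R1: [0, 22, -12, -24, -49]
R3 ← R3 + (5/4)·R2: [0, 0, -149/12, 11/12, 89/3]
R4 ← R4 + (3/4)·R2: [0, 0, -9/4, 35/4, 32]
R5 ← R5 − (11/8)·R2: [0, 0, 25/8, -159/8, -87/2]
R4 ← R4 − (27/149)·R3: [0, 0, 0, 1279/149, 3967/149]
R5 ← R5 + (75/298)·R3: [0, 0, 0, -2927/149, -5369/149]
R5 ← R5 + (2927/1279)·R4: [0, 0, 0, 0, 31842/1279]
5 nonzero rows, so the 5 vectors span a space of dimension 5.
Since 5 = 5, the vectors are linearly independent.

yes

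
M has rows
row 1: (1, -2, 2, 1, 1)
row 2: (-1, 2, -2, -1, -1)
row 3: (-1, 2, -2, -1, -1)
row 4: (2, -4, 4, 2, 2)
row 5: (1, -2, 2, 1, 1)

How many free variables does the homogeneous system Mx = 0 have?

Row reduce to echelon form.
R2 ← R2 + R1: [0, 0, 0, 0, 0]
R3 ← R3 + R1: [0, 0, 0, 0, 0]
R4 ← R4 − (2)·R1: [0, 0, 0, 0, 0]
R5 ← R5 − R1: [0, 0, 0, 0, 0]
1 nonzero row, so rank(M) = 1.
M has 5 columns; by rank–nullity, nullity = 5 − 1 = 4.

4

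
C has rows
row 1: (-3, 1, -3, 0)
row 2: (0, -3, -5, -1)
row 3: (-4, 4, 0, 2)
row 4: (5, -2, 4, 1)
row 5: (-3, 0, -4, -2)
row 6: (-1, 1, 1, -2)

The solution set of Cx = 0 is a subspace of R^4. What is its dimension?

Row reduce to echelon form.
R3 ← R3 − (4/3)·R1: [0, 8/3, 4, 2]
R4 ← R4 + (5/3)·R1: [0, -1/3, -1, 1]
R5 ← R5 − R1: [0, -1, -1, -2]
R6 ← R6 − (1/3)·R1: [0, 2/3, 2, -2]
R3 ← R3 + (8/9)·R2: [0, 0, -4/9, 10/9]
R4 ← R4 − (1/9)·R2: [0, 0, -4/9, 10/9]
R5 ← R5 − (1/3)·R2: [0, 0, 2/3, -5/3]
R6 ← R6 + (2/9)·R2: [0, 0, 8/9, -20/9]
R4 ← R4 − R3: [0, 0, 0, 0]
R5 ← R5 + (3/2)·R3: [0, 0, 0, 0]
R6 ← R6 + (2)·R3: [0, 0, 0, 0]
3 nonzero rows, so rank(C) = 3.
C has 4 columns; by rank–nullity, nullity = 4 − 3 = 1.

1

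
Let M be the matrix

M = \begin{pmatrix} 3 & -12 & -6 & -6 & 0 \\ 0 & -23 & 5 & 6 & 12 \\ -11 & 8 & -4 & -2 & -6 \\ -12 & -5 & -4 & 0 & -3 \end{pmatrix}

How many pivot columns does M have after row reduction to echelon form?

4

Row reduce to echelon form.
R3 ← R3 + (11/3)·R1: [0, -36, -26, -24, -6]
R4 ← R4 + (4)·R1: [0, -53, -28, -24, -3]
R3 ← R3 − (36/23)·R2: [0, 0, -778/23, -768/23, -570/23]
R4 ← R4 − (53/23)·R2: [0, 0, -909/23, -870/23, -705/23]
R4 ← R4 − (909/778)·R3: [0, 0, 0, 462/389, -660/389]
Echelon form has 4 nonzero rows, so rank(M) = 4.
Each nonzero row contributes one pivot column: 4 pivot columns.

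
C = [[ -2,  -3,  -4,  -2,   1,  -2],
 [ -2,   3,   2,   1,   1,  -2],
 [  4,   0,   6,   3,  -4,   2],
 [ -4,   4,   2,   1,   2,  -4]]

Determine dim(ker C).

3

Row reduce to echelon form.
R2 ← R2 − R1: [0, 6, 6, 3, 0, 0]
R3 ← R3 + (2)·R1: [0, -6, -2, -1, -2, -2]
R4 ← R4 − (2)·R1: [0, 10, 10, 5, 0, 0]
R3 ← R3 + R2: [0, 0, 4, 2, -2, -2]
R4 ← R4 − (5/3)·R2: [0, 0, 0, 0, 0, 0]
3 nonzero rows, so rank(C) = 3.
C has 6 columns; by rank–nullity, nullity = 6 − 3 = 3.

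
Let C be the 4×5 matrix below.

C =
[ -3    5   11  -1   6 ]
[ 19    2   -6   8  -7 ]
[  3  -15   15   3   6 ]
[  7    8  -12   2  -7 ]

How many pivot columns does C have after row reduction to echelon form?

Row reduce to echelon form.
R2 ← R2 + (19/3)·R1: [0, 101/3, 191/3, 5/3, 31]
R3 ← R3 + R1: [0, -10, 26, 2, 12]
R4 ← R4 + (7/3)·R1: [0, 59/3, 41/3, -1/3, 7]
R3 ← R3 + (30/101)·R2: [0, 0, 4536/101, 252/101, 2142/101]
R4 ← R4 − (59/101)·R2: [0, 0, -2376/101, -132/101, -1122/101]
R4 ← R4 + (11/21)·R3: [0, 0, 0, 0, 0]
Echelon form has 3 nonzero rows, so rank(C) = 3.
Each nonzero row contributes one pivot column: 3 pivot columns.

3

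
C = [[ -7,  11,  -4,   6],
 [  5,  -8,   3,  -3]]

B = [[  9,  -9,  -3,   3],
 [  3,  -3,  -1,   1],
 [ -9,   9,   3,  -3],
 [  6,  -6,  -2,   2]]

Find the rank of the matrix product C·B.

First compute CB:
[[ 42, -42, -14,  14],
 [-24,  24,   8,  -8]]
Now row reduce the product.
R2 ← R2 + (4/7)·R1: [0, 0, 0, 0]
1 nonzero row, so rank(CB) = 1.

1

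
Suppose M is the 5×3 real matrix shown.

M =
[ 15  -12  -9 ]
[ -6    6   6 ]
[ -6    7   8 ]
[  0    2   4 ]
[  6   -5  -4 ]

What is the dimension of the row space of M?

2

Row reduce to echelon form.
R2 ← R2 + (2/5)·R1: [0, 6/5, 12/5]
R3 ← R3 + (2/5)·R1: [0, 11/5, 22/5]
R5 ← R5 − (2/5)·R1: [0, -1/5, -2/5]
R3 ← R3 − (11/6)·R2: [0, 0, 0]
R4 ← R4 − (5/3)·R2: [0, 0, 0]
R5 ← R5 + (1/6)·R2: [0, 0, 0]
Echelon form has 2 nonzero rows, so rank(M) = 2.
The row space has dimension equal to the rank: 2.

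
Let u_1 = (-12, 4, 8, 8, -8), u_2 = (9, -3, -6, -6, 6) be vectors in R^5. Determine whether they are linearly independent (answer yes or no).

Form the matrix with these vectors as rows and row reduce.
R2 ← R2 + (3/4)·R1: [0, 0, 0, 0, 0]
1 nonzero row, so the 2 vectors span a space of dimension 1.
Since 1 < 2, the vectors are linearly dependent.

no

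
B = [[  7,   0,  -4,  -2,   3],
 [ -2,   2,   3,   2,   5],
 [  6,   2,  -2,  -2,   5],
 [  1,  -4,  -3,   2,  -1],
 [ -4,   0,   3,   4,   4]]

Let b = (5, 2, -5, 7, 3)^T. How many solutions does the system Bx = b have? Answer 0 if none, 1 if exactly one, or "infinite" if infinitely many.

Row reduce the augmented matrix [B | b].
R2 ← R2 + (2/7)·R1: [0, 2, 13/7, 10/7, 41/7, 24/7]
R3 ← R3 − (6/7)·R1: [0, 2, 10/7, -2/7, 17/7, -65/7]
R4 ← R4 − (1/7)·R1: [0, -4, -17/7, 16/7, -10/7, 44/7]
R5 ← R5 + (4/7)·R1: [0, 0, 5/7, 20/7, 40/7, 41/7]
R3 ← R3 − R2: [0, 0, -3/7, -12/7, -24/7, -89/7]
R4 ← R4 + (2)·R2: [0, 0, 9/7, 36/7, 72/7, 92/7]
R4 ← R4 + (3)·R3: [0, 0, 0, 0, 0, -25]
R5 ← R5 + (5/3)·R3: [0, 0, 0, 0, 0, -46/3]
R5 ← R5 − (46/75)·R4: [0, 0, 0, 0, 0, 0]
The echelon form has 4 nonzero rows; the last pivot sits in the augmented column, so rank(B) = 3 but rank([B|b]) = 4.
Since the ranks differ, the system is inconsistent.
It has no solutions.

0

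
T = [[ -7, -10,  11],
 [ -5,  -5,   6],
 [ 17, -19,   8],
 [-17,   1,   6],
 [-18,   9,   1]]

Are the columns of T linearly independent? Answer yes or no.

yes

Row reduce T to echelon form.
R2 ← R2 − (5/7)·R1: [0, 15/7, -13/7]
R3 ← R3 + (17/7)·R1: [0, -303/7, 243/7]
R4 ← R4 − (17/7)·R1: [0, 177/7, -145/7]
R5 ← R5 − (18/7)·R1: [0, 243/7, -191/7]
R3 ← R3 + (101/5)·R2: [0, 0, -14/5]
R4 ← R4 − (59/5)·R2: [0, 0, 6/5]
R5 ← R5 − (81/5)·R2: [0, 0, 14/5]
R4 ← R4 + (3/7)·R3: [0, 0, 0]
R5 ← R5 + R3: [0, 0, 0]
3 pivots among 3 columns.
Every column is a pivot column, so the columns are linearly independent.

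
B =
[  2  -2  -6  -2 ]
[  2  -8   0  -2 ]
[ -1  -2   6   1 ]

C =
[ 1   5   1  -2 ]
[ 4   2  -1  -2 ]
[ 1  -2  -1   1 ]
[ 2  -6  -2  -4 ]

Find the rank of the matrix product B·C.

First compute BC:
[[-16,  30,  14,   2],
 [-34,   6,  14,  20],
 [ -1, -27,  -7,   8]]
Now row reduce the product.
R2 ← R2 − (17/8)·R1: [0, -231/4, -63/4, 63/4]
R3 ← R3 − (1/16)·R1: [0, -231/8, -63/8, 63/8]
R3 ← R3 − (1/2)·R2: [0, 0, 0, 0]
2 nonzero rows, so rank(BC) = 2.

2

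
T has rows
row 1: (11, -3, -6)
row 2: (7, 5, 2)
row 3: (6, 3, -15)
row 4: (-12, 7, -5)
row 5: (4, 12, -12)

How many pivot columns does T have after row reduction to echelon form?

Row reduce to echelon form.
R2 ← R2 − (7/11)·R1: [0, 76/11, 64/11]
R3 ← R3 − (6/11)·R1: [0, 51/11, -129/11]
R4 ← R4 + (12/11)·R1: [0, 41/11, -127/11]
R5 ← R5 − (4/11)·R1: [0, 144/11, -108/11]
R3 ← R3 − (51/76)·R2: [0, 0, -297/19]
R4 ← R4 − (41/76)·R2: [0, 0, -279/19]
R5 ← R5 − (36/19)·R2: [0, 0, -396/19]
R4 ← R4 − (31/33)·R3: [0, 0, 0]
R5 ← R5 − (4/3)·R3: [0, 0, 0]
Echelon form has 3 nonzero rows, so rank(T) = 3.
Each nonzero row contributes one pivot column: 3 pivot columns.

3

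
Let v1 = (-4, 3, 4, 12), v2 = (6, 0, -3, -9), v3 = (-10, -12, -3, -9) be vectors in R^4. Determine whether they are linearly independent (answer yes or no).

Form the matrix with these vectors as rows and row reduce.
R2 ← R2 + (3/2)·R1: [0, 9/2, 3, 9]
R3 ← R3 − (5/2)·R1: [0, -39/2, -13, -39]
R3 ← R3 + (13/3)·R2: [0, 0, 0, 0]
2 nonzero rows, so the 3 vectors span a space of dimension 2.
Since 2 < 3, the vectors are linearly dependent.

no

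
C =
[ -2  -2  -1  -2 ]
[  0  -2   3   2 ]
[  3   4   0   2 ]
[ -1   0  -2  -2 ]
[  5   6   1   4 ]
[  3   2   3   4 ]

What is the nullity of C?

2

Row reduce to echelon form.
R3 ← R3 + (3/2)·R1: [0, 1, -3/2, -1]
R4 ← R4 − (1/2)·R1: [0, 1, -3/2, -1]
R5 ← R5 + (5/2)·R1: [0, 1, -3/2, -1]
R6 ← R6 + (3/2)·R1: [0, -1, 3/2, 1]
R3 ← R3 + (1/2)·R2: [0, 0, 0, 0]
R4 ← R4 + (1/2)·R2: [0, 0, 0, 0]
R5 ← R5 + (1/2)·R2: [0, 0, 0, 0]
R6 ← R6 − (1/2)·R2: [0, 0, 0, 0]
2 nonzero rows, so rank(C) = 2.
C has 4 columns; by rank–nullity, nullity = 4 − 2 = 2.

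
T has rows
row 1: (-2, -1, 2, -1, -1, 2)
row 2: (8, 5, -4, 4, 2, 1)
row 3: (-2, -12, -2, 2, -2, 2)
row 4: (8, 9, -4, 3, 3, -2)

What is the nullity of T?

2

Row reduce to echelon form.
R2 ← R2 + (4)·R1: [0, 1, 4, 0, -2, 9]
R3 ← R3 − R1: [0, -11, -4, 3, -1, 0]
R4 ← R4 + (4)·R1: [0, 5, 4, -1, -1, 6]
R3 ← R3 + (11)·R2: [0, 0, 40, 3, -23, 99]
R4 ← R4 − (5)·R2: [0, 0, -16, -1, 9, -39]
R4 ← R4 + (2/5)·R3: [0, 0, 0, 1/5, -1/5, 3/5]
4 nonzero rows, so rank(T) = 4.
T has 6 columns; by rank–nullity, nullity = 6 − 4 = 2.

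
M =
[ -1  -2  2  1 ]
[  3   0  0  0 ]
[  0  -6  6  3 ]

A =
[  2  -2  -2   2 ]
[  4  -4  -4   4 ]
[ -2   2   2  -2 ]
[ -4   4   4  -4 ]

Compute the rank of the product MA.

First compute MA:
[[-18,  18,  18, -18],
 [  6,  -6,  -6,   6],
 [-48,  48,  48, -48]]
Now row reduce the product.
R2 ← R2 + (1/3)·R1: [0, 0, 0, 0]
R3 ← R3 − (8/3)·R1: [0, 0, 0, 0]
1 nonzero row, so rank(MA) = 1.

1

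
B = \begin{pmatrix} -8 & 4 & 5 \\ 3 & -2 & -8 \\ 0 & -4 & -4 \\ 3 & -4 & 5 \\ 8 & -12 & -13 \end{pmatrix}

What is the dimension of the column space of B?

Row reduce to echelon form.
R2 ← R2 + (3/8)·R1: [0, -1/2, -49/8]
R4 ← R4 + (3/8)·R1: [0, -5/2, 55/8]
R5 ← R5 + R1: [0, -8, -8]
R3 ← R3 − (8)·R2: [0, 0, 45]
R4 ← R4 − (5)·R2: [0, 0, 75/2]
R5 ← R5 − (16)·R2: [0, 0, 90]
R4 ← R4 − (5/6)·R3: [0, 0, 0]
R5 ← R5 − (2)·R3: [0, 0, 0]
Echelon form has 3 nonzero rows, so rank(B) = 3.
The column space has dimension equal to the rank: 3.

3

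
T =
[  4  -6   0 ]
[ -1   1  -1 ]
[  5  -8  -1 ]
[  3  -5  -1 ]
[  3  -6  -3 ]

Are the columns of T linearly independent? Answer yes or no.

Row reduce T to echelon form.
R2 ← R2 + (1/4)·R1: [0, -1/2, -1]
R3 ← R3 − (5/4)·R1: [0, -1/2, -1]
R4 ← R4 − (3/4)·R1: [0, -1/2, -1]
R5 ← R5 − (3/4)·R1: [0, -3/2, -3]
R3 ← R3 − R2: [0, 0, 0]
R4 ← R4 − R2: [0, 0, 0]
R5 ← R5 − (3)·R2: [0, 0, 0]
2 pivots among 3 columns.
Only 2 < 3 pivot columns, so the columns are linearly dependent.

no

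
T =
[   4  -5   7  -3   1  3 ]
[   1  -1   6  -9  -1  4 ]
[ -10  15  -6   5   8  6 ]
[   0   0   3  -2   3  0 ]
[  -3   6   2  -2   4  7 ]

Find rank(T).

Row reduce to echelon form.
R2 ← R2 − (1/4)·R1: [0, 1/4, 17/4, -33/4, -5/4, 13/4]
R3 ← R3 + (5/2)·R1: [0, 5/2, 23/2, -5/2, 21/2, 27/2]
R5 ← R5 + (3/4)·R1: [0, 9/4, 29/4, -17/4, 19/4, 37/4]
R3 ← R3 − (10)·R2: [0, 0, -31, 80, 23, -19]
R5 ← R5 − (9)·R2: [0, 0, -31, 70, 16, -20]
R4 ← R4 + (3/31)·R3: [0, 0, 0, 178/31, 162/31, -57/31]
R5 ← R5 − R3: [0, 0, 0, -10, -7, -1]
R5 ← R5 + (155/89)·R4: [0, 0, 0, 0, 187/89, -374/89]
Echelon form has 5 nonzero rows, so rank(T) = 5.

5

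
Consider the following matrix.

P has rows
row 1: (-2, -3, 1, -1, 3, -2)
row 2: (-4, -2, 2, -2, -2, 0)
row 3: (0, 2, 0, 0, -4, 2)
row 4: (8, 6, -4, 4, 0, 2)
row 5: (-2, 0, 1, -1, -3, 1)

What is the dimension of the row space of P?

2

Row reduce to echelon form.
R2 ← R2 − (2)·R1: [0, 4, 0, 0, -8, 4]
R4 ← R4 + (4)·R1: [0, -6, 0, 0, 12, -6]
R5 ← R5 − R1: [0, 3, 0, 0, -6, 3]
R3 ← R3 − (1/2)·R2: [0, 0, 0, 0, 0, 0]
R4 ← R4 + (3/2)·R2: [0, 0, 0, 0, 0, 0]
R5 ← R5 − (3/4)·R2: [0, 0, 0, 0, 0, 0]
Echelon form has 2 nonzero rows, so rank(P) = 2.
The row space has dimension equal to the rank: 2.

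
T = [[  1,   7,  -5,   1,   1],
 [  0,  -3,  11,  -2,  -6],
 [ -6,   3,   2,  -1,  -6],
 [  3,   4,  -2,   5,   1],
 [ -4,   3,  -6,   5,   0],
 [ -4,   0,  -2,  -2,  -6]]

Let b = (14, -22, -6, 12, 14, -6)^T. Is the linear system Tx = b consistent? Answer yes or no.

Row reduce the augmented matrix [T | b].
R3 ← R3 + (6)·R1: [0, 45, -28, 5, 0, 78]
R4 ← R4 − (3)·R1: [0, -17, 13, 2, -2, -30]
R5 ← R5 + (4)·R1: [0, 31, -26, 9, 4, 70]
R6 ← R6 + (4)·R1: [0, 28, -22, 2, -2, 50]
R3 ← R3 + (15)·R2: [0, 0, 137, -25, -90, -252]
R4 ← R4 − (17/3)·R2: [0, 0, -148/3, 40/3, 32, 284/3]
R5 ← R5 + (31/3)·R2: [0, 0, 263/3, -35/3, -58, -472/3]
R6 ← R6 + (28/3)·R2: [0, 0, 242/3, -50/3, -58, -466/3]
R4 ← R4 + (148/411)·R3: [0, 0, 0, 1780/411, -56/137, 1612/411]
R5 ← R5 − (263/411)·R3: [0, 0, 0, 1780/411, -56/137, 1612/411]
R6 ← R6 − (242/411)·R3: [0, 0, 0, -800/411, -686/137, -2858/411]
R5 ← R5 − R4: [0, 0, 0, 0, 0, 0]
R6 ← R6 + (40/89)·R4: [0, 0, 0, 0, -462/89, -462/89]
Swap R5 ↔ R6
The echelon form has 5 nonzero rows, and every pivot lies in the first 5 columns, so rank(T) = rank([T|b]) = 5.
The system is consistent.

yes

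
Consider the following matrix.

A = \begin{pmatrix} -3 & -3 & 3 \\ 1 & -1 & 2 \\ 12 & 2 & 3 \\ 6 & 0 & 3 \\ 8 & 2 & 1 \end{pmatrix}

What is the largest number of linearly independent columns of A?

2

Row reduce to echelon form.
R2 ← R2 + (1/3)·R1: [0, -2, 3]
R3 ← R3 + (4)·R1: [0, -10, 15]
R4 ← R4 + (2)·R1: [0, -6, 9]
R5 ← R5 + (8/3)·R1: [0, -6, 9]
R3 ← R3 − (5)·R2: [0, 0, 0]
R4 ← R4 − (3)·R2: [0, 0, 0]
R5 ← R5 − (3)·R2: [0, 0, 0]
Echelon form has 2 nonzero rows, so rank(A) = 2.
The rank gives the maximum number of linearly independent columns: 2.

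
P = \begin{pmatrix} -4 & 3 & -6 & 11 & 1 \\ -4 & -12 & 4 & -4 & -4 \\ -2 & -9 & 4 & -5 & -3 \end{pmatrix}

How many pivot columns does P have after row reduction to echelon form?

Row reduce to echelon form.
R2 ← R2 − R1: [0, -15, 10, -15, -5]
R3 ← R3 − (1/2)·R1: [0, -21/2, 7, -21/2, -7/2]
R3 ← R3 − (7/10)·R2: [0, 0, 0, 0, 0]
Echelon form has 2 nonzero rows, so rank(P) = 2.
Each nonzero row contributes one pivot column: 2 pivot columns.

2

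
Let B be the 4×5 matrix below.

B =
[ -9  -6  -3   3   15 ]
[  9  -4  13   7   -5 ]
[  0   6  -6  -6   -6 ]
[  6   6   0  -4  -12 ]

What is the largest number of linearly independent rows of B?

2

Row reduce to echelon form.
R2 ← R2 + R1: [0, -10, 10, 10, 10]
R4 ← R4 + (2/3)·R1: [0, 2, -2, -2, -2]
R3 ← R3 + (3/5)·R2: [0, 0, 0, 0, 0]
R4 ← R4 + (1/5)·R2: [0, 0, 0, 0, 0]
Echelon form has 2 nonzero rows, so rank(B) = 2.
The rank gives the maximum number of linearly independent rows: 2.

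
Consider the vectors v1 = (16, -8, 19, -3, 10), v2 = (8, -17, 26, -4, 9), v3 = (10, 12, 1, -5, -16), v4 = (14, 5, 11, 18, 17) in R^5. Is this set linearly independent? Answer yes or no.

Form the matrix with these vectors as rows and row reduce.
R2 ← R2 − (1/2)·R1: [0, -13, 33/2, -5/2, 4]
R3 ← R3 − (5/8)·R1: [0, 17, -87/8, -25/8, -89/4]
R4 ← R4 − (7/8)·R1: [0, 12, -45/8, 165/8, 33/4]
R3 ← R3 + (17/13)·R2: [0, 0, 1113/104, -665/104, -885/52]
R4 ← R4 + (12/13)·R2: [0, 0, 999/104, 1905/104, 621/52]
R4 ← R4 − (333/371)·R3: [0, 0, 0, 1275/53, 10098/371]
4 nonzero rows, so the 4 vectors span a space of dimension 4.
Since 4 = 4, the vectors are linearly independent.

yes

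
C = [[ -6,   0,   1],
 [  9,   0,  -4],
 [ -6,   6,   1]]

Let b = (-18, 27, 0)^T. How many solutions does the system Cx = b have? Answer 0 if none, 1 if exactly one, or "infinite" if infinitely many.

1

Row reduce the augmented matrix [C | b].
R2 ← R2 + (3/2)·R1: [0, 0, -5/2, 0]
R3 ← R3 − R1: [0, 6, 0, 18]
Swap R2 ↔ R3
The echelon form has 3 nonzero rows, and every pivot lies in the first 3 columns, so rank(C) = rank([C|b]) = 3.
The system is consistent.
rank = 3 = number of unknowns, so the solution is unique.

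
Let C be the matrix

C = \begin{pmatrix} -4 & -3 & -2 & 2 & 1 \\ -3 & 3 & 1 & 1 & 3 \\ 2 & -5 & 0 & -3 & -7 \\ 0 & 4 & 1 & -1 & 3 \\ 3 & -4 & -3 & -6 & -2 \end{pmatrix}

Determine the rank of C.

Row reduce to echelon form.
R2 ← R2 − (3/4)·R1: [0, 21/4, 5/2, -1/2, 9/4]
R3 ← R3 + (1/2)·R1: [0, -13/2, -1, -2, -13/2]
R5 ← R5 + (3/4)·R1: [0, -25/4, -9/2, -9/2, -5/4]
R3 ← R3 + (26/21)·R2: [0, 0, 44/21, -55/21, -26/7]
R4 ← R4 − (16/21)·R2: [0, 0, -19/21, -13/21, 9/7]
R5 ← R5 + (25/21)·R2: [0, 0, -32/21, -107/21, 10/7]
R4 ← R4 + (19/44)·R3: [0, 0, 0, -7/4, -7/22]
R5 ← R5 + (8/11)·R3: [0, 0, 0, -7, -14/11]
R5 ← R5 − (4)·R4: [0, 0, 0, 0, 0]
Echelon form has 4 nonzero rows, so rank(C) = 4.

4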